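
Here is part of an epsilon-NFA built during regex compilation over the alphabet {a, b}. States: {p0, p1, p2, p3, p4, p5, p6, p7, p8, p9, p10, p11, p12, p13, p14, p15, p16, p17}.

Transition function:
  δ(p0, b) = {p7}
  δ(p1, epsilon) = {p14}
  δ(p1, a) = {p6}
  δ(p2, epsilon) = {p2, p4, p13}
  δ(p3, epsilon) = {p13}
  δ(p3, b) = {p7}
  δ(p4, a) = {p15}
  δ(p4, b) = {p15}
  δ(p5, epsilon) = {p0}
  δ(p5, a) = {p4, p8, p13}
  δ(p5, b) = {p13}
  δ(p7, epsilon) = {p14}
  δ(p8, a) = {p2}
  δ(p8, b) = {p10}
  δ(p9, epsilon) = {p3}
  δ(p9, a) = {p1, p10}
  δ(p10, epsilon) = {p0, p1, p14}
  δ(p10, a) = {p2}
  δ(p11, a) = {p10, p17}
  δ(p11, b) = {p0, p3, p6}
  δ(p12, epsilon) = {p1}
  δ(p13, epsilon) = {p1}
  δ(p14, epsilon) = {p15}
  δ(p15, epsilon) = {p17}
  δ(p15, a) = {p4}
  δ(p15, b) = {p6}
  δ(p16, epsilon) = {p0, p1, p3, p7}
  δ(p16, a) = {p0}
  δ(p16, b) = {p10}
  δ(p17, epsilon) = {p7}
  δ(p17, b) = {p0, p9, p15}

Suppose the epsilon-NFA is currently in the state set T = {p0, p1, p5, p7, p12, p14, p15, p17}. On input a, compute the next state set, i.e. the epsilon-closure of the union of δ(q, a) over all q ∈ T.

{p1, p4, p6, p7, p8, p13, p14, p15, p17}

p1 on a → {p6}.
p5 on a → {p4, p8, p13}.
p15 on a → {p4}.
No a-transition from p0, p7, p12, p14, p17.
Union after reading a: {p4, p6, p8, p13}.
Now take the epsilon-closure:
From p13 via epsilon: add p1.
From p1 via epsilon: add p14.
From p14 via epsilon: add p15.
From p15 via epsilon: add p17.
From p17 via epsilon: add p7.
No new states can be added; the closed set is {p1, p4, p6, p7, p8, p13, p14, p15, p17}.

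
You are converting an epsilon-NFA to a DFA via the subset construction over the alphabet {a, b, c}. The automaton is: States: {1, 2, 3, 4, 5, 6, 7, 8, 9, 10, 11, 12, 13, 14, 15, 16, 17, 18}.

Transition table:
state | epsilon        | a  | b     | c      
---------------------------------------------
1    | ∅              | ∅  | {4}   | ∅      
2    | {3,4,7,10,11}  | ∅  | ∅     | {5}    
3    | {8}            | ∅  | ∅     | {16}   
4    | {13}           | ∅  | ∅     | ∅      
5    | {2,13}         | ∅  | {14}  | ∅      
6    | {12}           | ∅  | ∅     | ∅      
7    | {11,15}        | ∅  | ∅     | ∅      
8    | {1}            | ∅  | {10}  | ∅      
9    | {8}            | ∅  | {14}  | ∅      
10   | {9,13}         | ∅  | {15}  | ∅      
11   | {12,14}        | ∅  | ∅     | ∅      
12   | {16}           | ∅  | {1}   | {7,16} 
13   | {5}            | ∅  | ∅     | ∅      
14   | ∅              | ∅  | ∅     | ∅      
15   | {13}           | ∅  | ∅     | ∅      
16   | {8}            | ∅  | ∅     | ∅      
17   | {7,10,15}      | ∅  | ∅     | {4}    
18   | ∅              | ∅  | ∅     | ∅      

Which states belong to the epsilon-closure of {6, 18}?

Start with {6, 18}.
From 6 via epsilon: add 12.
From 12 via epsilon: add 16.
From 16 via epsilon: add 8.
From 8 via epsilon: add 1.
No new states can be added; the closed set is {1, 6, 8, 12, 16, 18}.

{1, 6, 8, 12, 16, 18}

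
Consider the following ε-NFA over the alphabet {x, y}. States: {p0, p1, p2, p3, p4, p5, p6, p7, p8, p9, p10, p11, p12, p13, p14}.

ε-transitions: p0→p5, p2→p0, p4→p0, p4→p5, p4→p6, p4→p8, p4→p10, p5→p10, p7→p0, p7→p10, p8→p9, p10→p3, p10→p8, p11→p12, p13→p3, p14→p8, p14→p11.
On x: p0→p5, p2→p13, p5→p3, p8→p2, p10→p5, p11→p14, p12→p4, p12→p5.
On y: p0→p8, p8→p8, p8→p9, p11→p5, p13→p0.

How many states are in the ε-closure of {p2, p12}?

8

Start with {p2, p12}.
From p2 via ε: add p0.
From p0 via ε: add p5.
From p5 via ε: add p10.
From p10 via ε: add p3, p8.
From p8 via ε: add p9.
ε-closure = {p0, p2, p3, p5, p8, p9, p10, p12}, which has 8 states.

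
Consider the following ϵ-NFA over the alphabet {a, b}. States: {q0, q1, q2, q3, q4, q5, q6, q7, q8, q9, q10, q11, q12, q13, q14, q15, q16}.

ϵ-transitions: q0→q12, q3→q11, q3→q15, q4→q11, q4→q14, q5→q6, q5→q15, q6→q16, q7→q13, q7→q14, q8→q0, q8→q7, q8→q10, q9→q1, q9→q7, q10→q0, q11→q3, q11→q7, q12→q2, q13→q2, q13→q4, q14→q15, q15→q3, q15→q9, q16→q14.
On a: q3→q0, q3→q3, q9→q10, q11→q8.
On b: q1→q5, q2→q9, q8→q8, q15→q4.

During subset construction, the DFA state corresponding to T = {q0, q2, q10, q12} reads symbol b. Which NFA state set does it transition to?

{q1, q2, q3, q4, q7, q9, q11, q13, q14, q15}

q2 on b → {q9}.
No b-transition from q0, q10, q12.
Union after reading b: {q9}.
Now take the ϵ-closure:
From q9 via ϵ: add q1, q7.
From q7 via ϵ: add q13, q14.
From q13 via ϵ: add q2, q4.
From q14 via ϵ: add q15.
From q4 via ϵ: add q11.
From q15 via ϵ: add q3.
No new states can be added; the closed set is {q1, q2, q3, q4, q7, q9, q11, q13, q14, q15}.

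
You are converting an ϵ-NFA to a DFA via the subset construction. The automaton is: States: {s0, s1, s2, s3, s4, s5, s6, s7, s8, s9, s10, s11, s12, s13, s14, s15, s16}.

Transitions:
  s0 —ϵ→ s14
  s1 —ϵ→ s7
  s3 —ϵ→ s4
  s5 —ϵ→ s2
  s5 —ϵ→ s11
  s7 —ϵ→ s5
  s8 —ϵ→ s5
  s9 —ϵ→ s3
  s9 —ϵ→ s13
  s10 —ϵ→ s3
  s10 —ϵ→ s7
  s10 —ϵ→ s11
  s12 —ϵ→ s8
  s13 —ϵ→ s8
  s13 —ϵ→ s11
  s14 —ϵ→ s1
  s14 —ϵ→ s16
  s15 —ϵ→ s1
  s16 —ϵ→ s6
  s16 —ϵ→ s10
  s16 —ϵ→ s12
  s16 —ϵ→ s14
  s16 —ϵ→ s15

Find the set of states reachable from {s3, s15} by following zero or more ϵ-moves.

Start with {s3, s15}.
From s3 via ϵ: add s4.
From s15 via ϵ: add s1.
From s1 via ϵ: add s7.
From s7 via ϵ: add s5.
From s5 via ϵ: add s2, s11.
No new states can be added; the closed set is {s1, s2, s3, s4, s5, s7, s11, s15}.

{s1, s2, s3, s4, s5, s7, s11, s15}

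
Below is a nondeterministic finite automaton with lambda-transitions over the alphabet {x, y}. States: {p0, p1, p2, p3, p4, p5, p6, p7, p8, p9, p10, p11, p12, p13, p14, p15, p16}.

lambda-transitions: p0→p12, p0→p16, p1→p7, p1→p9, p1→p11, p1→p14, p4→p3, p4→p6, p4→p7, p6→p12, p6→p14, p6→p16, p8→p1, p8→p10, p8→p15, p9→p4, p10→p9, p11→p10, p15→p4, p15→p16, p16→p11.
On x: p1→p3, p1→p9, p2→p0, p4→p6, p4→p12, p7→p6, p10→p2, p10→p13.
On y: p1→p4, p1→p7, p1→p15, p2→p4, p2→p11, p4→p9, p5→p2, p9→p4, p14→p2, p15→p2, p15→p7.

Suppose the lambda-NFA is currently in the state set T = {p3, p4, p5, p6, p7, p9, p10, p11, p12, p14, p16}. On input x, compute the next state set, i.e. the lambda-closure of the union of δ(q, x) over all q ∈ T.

p4 on x → {p6, p12}.
p7 on x → {p6}.
p10 on x → {p2, p13}.
No x-transition from p3, p5, p6, p9, p11, p12, p14, p16.
Union after reading x: {p2, p6, p12, p13}.
Now take the lambda-closure:
From p6 via lambda: add p14, p16.
From p16 via lambda: add p11.
From p11 via lambda: add p10.
From p10 via lambda: add p9.
From p9 via lambda: add p4.
From p4 via lambda: add p3, p7.
No new states can be added; the closed set is {p2, p3, p4, p6, p7, p9, p10, p11, p12, p13, p14, p16}.

{p2, p3, p4, p6, p7, p9, p10, p11, p12, p13, p14, p16}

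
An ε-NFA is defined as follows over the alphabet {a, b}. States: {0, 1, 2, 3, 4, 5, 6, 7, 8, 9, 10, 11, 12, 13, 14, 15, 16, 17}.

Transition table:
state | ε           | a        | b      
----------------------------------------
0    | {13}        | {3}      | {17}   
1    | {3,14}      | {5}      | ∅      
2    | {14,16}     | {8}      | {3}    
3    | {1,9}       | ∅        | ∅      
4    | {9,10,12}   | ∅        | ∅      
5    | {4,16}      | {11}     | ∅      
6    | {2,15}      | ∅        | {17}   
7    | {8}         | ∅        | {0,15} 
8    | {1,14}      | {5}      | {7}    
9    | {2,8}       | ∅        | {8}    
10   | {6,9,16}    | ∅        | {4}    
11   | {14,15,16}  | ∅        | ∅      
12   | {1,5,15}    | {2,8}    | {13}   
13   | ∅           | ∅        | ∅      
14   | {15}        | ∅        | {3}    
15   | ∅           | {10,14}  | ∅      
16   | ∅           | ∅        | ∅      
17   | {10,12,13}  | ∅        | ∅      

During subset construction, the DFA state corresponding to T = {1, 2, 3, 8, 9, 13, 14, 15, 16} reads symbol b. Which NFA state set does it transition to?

2 on b → {3}.
8 on b → {7}.
9 on b → {8}.
14 on b → {3}.
No b-transition from 1, 3, 13, 15, 16.
Union after reading b: {3, 7, 8}.
Now take the ε-closure:
From 3 via ε: add 1, 9.
From 8 via ε: add 14.
From 9 via ε: add 2.
From 14 via ε: add 15.
From 2 via ε: add 16.
No new states can be added; the closed set is {1, 2, 3, 7, 8, 9, 14, 15, 16}.

{1, 2, 3, 7, 8, 9, 14, 15, 16}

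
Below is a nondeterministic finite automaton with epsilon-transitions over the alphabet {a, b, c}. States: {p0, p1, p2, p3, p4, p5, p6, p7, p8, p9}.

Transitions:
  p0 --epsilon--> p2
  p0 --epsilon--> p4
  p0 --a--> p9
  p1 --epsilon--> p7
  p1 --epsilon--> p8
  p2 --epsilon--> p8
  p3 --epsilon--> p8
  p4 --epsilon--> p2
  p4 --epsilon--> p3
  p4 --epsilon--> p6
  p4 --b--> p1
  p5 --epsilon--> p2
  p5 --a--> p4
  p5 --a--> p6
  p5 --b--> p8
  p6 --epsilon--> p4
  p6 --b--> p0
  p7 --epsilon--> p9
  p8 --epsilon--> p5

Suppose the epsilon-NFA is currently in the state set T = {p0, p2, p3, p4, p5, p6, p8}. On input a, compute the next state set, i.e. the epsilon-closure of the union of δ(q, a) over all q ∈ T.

p0 on a → {p9}.
p5 on a → {p4, p6}.
No a-transition from p2, p3, p4, p6, p8.
Union after reading a: {p4, p6, p9}.
Now take the epsilon-closure:
From p4 via epsilon: add p2, p3.
From p2 via epsilon: add p8.
From p8 via epsilon: add p5.
No new states can be added; the closed set is {p2, p3, p4, p5, p6, p8, p9}.

{p2, p3, p4, p5, p6, p8, p9}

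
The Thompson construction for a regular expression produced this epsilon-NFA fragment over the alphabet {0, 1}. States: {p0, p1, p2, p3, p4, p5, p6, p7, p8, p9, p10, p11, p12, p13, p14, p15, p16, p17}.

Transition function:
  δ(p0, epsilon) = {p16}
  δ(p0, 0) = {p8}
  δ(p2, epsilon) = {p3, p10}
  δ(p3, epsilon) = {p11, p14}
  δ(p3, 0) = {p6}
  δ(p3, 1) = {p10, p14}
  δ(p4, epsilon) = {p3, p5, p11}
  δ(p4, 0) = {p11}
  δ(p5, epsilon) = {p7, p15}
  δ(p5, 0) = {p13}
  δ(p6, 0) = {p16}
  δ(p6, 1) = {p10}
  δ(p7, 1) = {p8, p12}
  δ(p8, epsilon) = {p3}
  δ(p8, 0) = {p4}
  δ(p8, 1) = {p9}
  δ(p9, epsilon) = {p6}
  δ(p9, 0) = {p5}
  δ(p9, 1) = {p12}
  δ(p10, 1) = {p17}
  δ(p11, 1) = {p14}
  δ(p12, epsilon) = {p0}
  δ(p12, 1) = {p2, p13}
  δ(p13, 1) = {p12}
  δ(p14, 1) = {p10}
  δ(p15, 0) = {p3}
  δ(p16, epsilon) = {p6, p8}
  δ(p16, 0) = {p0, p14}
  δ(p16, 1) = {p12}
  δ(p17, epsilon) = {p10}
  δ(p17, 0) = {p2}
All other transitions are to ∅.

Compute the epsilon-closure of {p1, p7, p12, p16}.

{p0, p1, p3, p6, p7, p8, p11, p12, p14, p16}

Start with {p1, p7, p12, p16}.
From p12 via epsilon: add p0.
From p16 via epsilon: add p6, p8.
From p8 via epsilon: add p3.
From p3 via epsilon: add p11, p14.
No new states can be added; the closed set is {p0, p1, p3, p6, p7, p8, p11, p12, p14, p16}.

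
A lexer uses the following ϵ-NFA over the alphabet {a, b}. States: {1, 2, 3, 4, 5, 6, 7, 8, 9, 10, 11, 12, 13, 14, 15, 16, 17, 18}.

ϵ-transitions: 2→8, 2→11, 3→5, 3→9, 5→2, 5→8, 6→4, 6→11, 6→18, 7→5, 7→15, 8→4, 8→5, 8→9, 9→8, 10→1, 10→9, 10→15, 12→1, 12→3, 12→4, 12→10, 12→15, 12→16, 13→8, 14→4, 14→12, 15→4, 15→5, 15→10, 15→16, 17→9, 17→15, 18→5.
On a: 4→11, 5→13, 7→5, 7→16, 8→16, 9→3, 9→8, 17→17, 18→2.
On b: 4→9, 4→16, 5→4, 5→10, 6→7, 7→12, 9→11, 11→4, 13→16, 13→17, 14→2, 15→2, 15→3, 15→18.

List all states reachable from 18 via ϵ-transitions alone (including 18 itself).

{2, 4, 5, 8, 9, 11, 18}

Start with {18}.
From 18 via ϵ: add 5.
From 5 via ϵ: add 2, 8.
From 2 via ϵ: add 11.
From 8 via ϵ: add 4, 9.
No new states can be added; the closed set is {2, 4, 5, 8, 9, 11, 18}.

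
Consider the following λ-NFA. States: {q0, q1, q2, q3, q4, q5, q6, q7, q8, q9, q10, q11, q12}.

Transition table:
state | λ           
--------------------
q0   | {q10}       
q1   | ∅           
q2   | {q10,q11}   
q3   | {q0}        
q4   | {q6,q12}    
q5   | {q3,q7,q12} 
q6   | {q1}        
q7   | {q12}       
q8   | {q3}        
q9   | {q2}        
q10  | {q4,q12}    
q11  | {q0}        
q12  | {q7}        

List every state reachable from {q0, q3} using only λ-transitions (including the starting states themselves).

{q0, q1, q3, q4, q6, q7, q10, q12}

Start with {q0, q3}.
From q0 via λ: add q10.
From q10 via λ: add q4, q12.
From q4 via λ: add q6.
From q12 via λ: add q7.
From q6 via λ: add q1.
No new states can be added; the closed set is {q0, q1, q3, q4, q6, q7, q10, q12}.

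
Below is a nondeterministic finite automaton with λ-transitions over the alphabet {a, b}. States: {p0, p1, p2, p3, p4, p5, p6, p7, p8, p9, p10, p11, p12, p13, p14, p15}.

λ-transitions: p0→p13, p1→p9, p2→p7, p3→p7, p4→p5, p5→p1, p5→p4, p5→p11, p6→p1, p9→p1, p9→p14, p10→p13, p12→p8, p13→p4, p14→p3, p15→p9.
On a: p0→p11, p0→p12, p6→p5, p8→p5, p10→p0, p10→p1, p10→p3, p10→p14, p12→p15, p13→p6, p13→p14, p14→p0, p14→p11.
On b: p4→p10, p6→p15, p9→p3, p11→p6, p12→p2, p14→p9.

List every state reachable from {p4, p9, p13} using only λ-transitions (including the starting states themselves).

{p1, p3, p4, p5, p7, p9, p11, p13, p14}

Start with {p4, p9, p13}.
From p4 via λ: add p5.
From p9 via λ: add p1, p14.
From p5 via λ: add p11.
From p14 via λ: add p3.
From p3 via λ: add p7.
No new states can be added; the closed set is {p1, p3, p4, p5, p7, p9, p11, p13, p14}.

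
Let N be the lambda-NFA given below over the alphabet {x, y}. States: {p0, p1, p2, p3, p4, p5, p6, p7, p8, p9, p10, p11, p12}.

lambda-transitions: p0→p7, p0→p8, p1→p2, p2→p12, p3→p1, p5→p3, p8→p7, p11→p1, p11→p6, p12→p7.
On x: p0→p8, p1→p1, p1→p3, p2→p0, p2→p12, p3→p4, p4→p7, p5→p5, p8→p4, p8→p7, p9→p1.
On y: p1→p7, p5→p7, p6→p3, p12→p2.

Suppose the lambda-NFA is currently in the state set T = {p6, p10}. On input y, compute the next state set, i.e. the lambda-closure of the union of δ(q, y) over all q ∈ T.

{p1, p2, p3, p7, p12}

p6 on y → {p3}.
No y-transition from p10.
Union after reading y: {p3}.
Now take the lambda-closure:
From p3 via lambda: add p1.
From p1 via lambda: add p2.
From p2 via lambda: add p12.
From p12 via lambda: add p7.
No new states can be added; the closed set is {p1, p2, p3, p7, p12}.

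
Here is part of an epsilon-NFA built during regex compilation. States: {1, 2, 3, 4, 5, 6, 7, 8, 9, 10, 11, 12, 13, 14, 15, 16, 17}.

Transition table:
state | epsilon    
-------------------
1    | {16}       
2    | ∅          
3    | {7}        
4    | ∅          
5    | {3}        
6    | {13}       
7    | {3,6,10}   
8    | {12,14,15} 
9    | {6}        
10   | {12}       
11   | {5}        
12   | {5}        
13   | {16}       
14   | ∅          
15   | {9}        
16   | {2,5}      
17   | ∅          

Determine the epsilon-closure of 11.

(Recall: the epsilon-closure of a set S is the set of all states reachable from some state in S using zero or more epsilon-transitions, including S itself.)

Start with {11}.
From 11 via epsilon: add 5.
From 5 via epsilon: add 3.
From 3 via epsilon: add 7.
From 7 via epsilon: add 6, 10.
From 6 via epsilon: add 13.
From 10 via epsilon: add 12.
From 13 via epsilon: add 16.
From 16 via epsilon: add 2.
No new states can be added; the closed set is {2, 3, 5, 6, 7, 10, 11, 12, 13, 16}.

{2, 3, 5, 6, 7, 10, 11, 12, 13, 16}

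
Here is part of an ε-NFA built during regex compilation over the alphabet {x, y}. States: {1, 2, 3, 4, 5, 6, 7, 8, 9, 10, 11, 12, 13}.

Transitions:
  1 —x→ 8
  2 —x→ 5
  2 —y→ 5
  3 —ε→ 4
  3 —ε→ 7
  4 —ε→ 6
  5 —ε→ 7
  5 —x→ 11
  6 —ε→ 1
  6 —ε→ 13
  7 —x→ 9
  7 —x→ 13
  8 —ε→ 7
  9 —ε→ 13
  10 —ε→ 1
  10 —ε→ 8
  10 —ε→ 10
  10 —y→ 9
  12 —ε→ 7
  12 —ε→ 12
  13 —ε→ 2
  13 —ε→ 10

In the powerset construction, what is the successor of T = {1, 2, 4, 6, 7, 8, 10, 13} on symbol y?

{1, 2, 5, 7, 8, 9, 10, 13}

2 on y → {5}.
10 on y → {9}.
No y-transition from 1, 4, 6, 7, 8, 13.
Union after reading y: {5, 9}.
Now take the ε-closure:
From 5 via ε: add 7.
From 9 via ε: add 13.
From 13 via ε: add 2, 10.
From 10 via ε: add 1, 8.
No new states can be added; the closed set is {1, 2, 5, 7, 8, 9, 10, 13}.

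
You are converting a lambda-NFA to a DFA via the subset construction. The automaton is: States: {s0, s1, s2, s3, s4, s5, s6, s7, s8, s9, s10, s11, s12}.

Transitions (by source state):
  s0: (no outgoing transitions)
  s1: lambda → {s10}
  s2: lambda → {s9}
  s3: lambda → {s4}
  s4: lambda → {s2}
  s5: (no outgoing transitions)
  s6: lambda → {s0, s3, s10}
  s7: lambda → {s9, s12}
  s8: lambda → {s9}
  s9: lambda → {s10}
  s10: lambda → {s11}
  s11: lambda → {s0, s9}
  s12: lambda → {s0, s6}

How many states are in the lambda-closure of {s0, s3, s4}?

7

Start with {s0, s3, s4}.
From s4 via lambda: add s2.
From s2 via lambda: add s9.
From s9 via lambda: add s10.
From s10 via lambda: add s11.
lambda-closure = {s0, s2, s3, s4, s9, s10, s11}, which has 7 states.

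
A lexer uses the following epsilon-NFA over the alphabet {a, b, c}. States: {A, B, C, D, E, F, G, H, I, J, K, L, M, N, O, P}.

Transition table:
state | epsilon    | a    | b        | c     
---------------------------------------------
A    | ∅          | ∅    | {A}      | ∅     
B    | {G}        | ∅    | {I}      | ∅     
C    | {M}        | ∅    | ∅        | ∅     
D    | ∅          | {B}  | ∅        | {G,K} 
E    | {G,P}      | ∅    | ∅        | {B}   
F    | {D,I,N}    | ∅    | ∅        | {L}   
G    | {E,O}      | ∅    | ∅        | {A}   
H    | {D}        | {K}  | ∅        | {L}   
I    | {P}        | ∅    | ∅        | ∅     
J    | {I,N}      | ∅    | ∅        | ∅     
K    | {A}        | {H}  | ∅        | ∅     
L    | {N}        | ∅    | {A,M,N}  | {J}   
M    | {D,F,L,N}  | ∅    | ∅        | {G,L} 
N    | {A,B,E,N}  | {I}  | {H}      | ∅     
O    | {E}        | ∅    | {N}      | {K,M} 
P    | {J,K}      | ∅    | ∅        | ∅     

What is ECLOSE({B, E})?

{A, B, E, G, I, J, K, N, O, P}

Start with {B, E}.
From B via epsilon: add G.
From E via epsilon: add P.
From G via epsilon: add O.
From P via epsilon: add J, K.
From J via epsilon: add I, N.
From K via epsilon: add A.
No new states can be added; the closed set is {A, B, E, G, I, J, K, N, O, P}.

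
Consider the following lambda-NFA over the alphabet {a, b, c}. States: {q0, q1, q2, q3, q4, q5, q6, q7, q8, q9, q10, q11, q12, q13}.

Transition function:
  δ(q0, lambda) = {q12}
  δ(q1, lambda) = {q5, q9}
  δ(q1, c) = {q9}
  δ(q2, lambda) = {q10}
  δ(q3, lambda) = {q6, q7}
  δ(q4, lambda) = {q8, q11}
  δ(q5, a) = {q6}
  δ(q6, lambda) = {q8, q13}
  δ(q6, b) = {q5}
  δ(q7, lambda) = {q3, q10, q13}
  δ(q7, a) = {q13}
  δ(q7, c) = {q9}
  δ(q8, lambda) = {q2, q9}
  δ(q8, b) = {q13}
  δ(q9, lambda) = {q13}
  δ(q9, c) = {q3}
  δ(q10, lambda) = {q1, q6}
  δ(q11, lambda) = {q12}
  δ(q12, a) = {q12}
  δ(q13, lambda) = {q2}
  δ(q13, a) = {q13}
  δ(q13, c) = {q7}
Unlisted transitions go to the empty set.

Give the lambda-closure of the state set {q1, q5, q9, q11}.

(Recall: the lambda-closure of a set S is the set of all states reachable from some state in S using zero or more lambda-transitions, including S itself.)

{q1, q2, q5, q6, q8, q9, q10, q11, q12, q13}

Start with {q1, q5, q9, q11}.
From q9 via lambda: add q13.
From q11 via lambda: add q12.
From q13 via lambda: add q2.
From q2 via lambda: add q10.
From q10 via lambda: add q6.
From q6 via lambda: add q8.
No new states can be added; the closed set is {q1, q2, q5, q6, q8, q9, q10, q11, q12, q13}.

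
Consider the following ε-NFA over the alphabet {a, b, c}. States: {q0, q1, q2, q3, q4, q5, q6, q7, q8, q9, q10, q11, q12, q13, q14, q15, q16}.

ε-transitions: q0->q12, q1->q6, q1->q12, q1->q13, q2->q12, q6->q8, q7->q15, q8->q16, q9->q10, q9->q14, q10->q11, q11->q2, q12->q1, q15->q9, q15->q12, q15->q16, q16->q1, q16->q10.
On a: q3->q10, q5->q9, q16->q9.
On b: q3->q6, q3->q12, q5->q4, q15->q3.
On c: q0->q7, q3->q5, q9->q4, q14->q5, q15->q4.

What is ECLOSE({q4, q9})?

Start with {q4, q9}.
From q9 via ε: add q10, q14.
From q10 via ε: add q11.
From q11 via ε: add q2.
From q2 via ε: add q12.
From q12 via ε: add q1.
From q1 via ε: add q6, q13.
From q6 via ε: add q8.
From q8 via ε: add q16.
No new states can be added; the closed set is {q1, q2, q4, q6, q8, q9, q10, q11, q12, q13, q14, q16}.

{q1, q2, q4, q6, q8, q9, q10, q11, q12, q13, q14, q16}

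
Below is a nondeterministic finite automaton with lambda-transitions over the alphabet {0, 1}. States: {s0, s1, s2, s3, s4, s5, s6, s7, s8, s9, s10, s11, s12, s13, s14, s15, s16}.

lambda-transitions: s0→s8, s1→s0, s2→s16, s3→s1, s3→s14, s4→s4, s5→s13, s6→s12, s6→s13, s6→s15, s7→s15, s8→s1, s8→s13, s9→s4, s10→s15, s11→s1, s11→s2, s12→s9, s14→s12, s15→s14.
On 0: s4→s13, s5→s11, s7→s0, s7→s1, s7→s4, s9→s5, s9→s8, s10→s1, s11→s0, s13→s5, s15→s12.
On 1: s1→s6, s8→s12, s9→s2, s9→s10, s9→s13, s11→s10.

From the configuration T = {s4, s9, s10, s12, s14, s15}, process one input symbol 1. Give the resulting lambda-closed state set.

s9 on 1 → {s2, s10, s13}.
No 1-transition from s4, s10, s12, s14, s15.
Union after reading 1: {s2, s10, s13}.
Now take the lambda-closure:
From s2 via lambda: add s16.
From s10 via lambda: add s15.
From s15 via lambda: add s14.
From s14 via lambda: add s12.
From s12 via lambda: add s9.
From s9 via lambda: add s4.
No new states can be added; the closed set is {s2, s4, s9, s10, s12, s13, s14, s15, s16}.

{s2, s4, s9, s10, s12, s13, s14, s15, s16}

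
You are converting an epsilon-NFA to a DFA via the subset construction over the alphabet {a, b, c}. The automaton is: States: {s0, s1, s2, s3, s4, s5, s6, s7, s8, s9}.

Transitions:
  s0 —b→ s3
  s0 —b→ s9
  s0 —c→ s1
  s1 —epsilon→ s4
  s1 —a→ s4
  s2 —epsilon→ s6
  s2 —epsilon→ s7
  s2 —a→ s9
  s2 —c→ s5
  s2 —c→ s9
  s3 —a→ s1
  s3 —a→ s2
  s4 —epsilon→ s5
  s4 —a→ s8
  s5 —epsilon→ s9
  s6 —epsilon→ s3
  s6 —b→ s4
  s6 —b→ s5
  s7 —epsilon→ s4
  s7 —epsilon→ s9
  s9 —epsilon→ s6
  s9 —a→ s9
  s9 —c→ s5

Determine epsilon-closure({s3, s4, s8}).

{s3, s4, s5, s6, s8, s9}

Start with {s3, s4, s8}.
From s4 via epsilon: add s5.
From s5 via epsilon: add s9.
From s9 via epsilon: add s6.
No new states can be added; the closed set is {s3, s4, s5, s6, s8, s9}.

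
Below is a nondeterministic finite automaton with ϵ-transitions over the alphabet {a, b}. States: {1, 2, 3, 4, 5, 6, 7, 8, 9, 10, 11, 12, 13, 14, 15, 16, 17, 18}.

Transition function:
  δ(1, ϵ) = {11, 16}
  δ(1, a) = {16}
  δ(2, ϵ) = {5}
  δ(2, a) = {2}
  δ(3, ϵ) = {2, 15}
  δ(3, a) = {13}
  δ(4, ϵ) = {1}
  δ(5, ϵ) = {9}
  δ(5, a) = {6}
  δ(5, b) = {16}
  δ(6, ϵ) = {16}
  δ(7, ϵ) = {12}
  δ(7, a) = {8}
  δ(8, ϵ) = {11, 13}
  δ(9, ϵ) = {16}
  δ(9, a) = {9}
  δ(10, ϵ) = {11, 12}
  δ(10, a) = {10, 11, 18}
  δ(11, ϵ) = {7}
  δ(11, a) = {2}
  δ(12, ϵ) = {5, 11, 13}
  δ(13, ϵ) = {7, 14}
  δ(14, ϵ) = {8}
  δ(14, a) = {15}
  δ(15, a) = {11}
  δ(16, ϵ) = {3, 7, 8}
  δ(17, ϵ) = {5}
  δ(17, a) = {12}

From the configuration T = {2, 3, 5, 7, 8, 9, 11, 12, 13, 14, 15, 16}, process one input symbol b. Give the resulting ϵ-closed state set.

5 on b → {16}.
No b-transition from 2, 3, 7, 8, 9, 11, 12, 13, 14, 15, 16.
Union after reading b: {16}.
Now take the ϵ-closure:
From 16 via ϵ: add 3, 7, 8.
From 3 via ϵ: add 2, 15.
From 7 via ϵ: add 12.
From 8 via ϵ: add 11, 13.
From 2 via ϵ: add 5.
From 13 via ϵ: add 14.
From 5 via ϵ: add 9.
No new states can be added; the closed set is {2, 3, 5, 7, 8, 9, 11, 12, 13, 14, 15, 16}.

{2, 3, 5, 7, 8, 9, 11, 12, 13, 14, 15, 16}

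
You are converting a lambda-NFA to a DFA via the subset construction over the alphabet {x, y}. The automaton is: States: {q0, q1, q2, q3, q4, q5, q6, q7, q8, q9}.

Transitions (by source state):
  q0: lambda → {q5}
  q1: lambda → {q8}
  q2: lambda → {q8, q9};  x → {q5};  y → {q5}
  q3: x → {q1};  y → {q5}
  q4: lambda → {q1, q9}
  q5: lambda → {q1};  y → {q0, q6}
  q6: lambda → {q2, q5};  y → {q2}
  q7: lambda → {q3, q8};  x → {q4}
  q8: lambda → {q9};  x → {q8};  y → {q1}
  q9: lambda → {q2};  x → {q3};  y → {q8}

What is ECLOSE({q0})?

Start with {q0}.
From q0 via lambda: add q5.
From q5 via lambda: add q1.
From q1 via lambda: add q8.
From q8 via lambda: add q9.
From q9 via lambda: add q2.
No new states can be added; the closed set is {q0, q1, q2, q5, q8, q9}.

{q0, q1, q2, q5, q8, q9}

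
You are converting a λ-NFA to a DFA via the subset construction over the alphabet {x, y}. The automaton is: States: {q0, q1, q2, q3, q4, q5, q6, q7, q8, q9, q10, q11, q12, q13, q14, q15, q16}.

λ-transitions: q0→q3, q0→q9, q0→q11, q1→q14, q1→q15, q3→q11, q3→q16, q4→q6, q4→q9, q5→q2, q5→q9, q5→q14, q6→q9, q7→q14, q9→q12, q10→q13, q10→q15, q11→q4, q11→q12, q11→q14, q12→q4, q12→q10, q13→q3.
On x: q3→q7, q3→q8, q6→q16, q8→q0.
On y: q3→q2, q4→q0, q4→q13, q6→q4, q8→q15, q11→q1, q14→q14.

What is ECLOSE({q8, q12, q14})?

Start with {q8, q12, q14}.
From q12 via λ: add q4, q10.
From q4 via λ: add q6, q9.
From q10 via λ: add q13, q15.
From q13 via λ: add q3.
From q3 via λ: add q11, q16.
No new states can be added; the closed set is {q3, q4, q6, q8, q9, q10, q11, q12, q13, q14, q15, q16}.

{q3, q4, q6, q8, q9, q10, q11, q12, q13, q14, q15, q16}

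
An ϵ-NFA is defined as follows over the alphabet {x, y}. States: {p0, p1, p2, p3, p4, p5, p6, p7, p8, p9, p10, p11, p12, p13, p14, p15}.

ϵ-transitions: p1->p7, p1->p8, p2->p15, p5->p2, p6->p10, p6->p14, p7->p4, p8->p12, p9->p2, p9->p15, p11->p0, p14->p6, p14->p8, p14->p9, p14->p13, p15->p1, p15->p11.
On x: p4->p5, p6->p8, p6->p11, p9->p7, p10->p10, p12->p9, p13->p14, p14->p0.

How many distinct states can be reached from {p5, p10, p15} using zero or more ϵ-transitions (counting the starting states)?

11

Start with {p5, p10, p15}.
From p5 via ϵ: add p2.
From p15 via ϵ: add p1, p11.
From p1 via ϵ: add p7, p8.
From p11 via ϵ: add p0.
From p7 via ϵ: add p4.
From p8 via ϵ: add p12.
ϵ-closure = {p0, p1, p2, p4, p5, p7, p8, p10, p11, p12, p15}, which has 11 states.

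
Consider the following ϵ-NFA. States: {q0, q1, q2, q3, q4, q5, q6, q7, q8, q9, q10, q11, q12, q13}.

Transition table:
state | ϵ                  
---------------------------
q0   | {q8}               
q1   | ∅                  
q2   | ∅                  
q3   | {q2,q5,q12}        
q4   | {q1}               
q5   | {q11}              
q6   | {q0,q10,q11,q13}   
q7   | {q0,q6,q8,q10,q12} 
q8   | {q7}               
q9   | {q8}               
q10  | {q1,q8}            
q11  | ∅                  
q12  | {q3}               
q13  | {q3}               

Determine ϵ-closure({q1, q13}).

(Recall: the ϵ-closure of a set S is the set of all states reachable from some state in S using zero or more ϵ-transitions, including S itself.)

Start with {q1, q13}.
From q13 via ϵ: add q3.
From q3 via ϵ: add q2, q5, q12.
From q5 via ϵ: add q11.
No new states can be added; the closed set is {q1, q2, q3, q5, q11, q12, q13}.

{q1, q2, q3, q5, q11, q12, q13}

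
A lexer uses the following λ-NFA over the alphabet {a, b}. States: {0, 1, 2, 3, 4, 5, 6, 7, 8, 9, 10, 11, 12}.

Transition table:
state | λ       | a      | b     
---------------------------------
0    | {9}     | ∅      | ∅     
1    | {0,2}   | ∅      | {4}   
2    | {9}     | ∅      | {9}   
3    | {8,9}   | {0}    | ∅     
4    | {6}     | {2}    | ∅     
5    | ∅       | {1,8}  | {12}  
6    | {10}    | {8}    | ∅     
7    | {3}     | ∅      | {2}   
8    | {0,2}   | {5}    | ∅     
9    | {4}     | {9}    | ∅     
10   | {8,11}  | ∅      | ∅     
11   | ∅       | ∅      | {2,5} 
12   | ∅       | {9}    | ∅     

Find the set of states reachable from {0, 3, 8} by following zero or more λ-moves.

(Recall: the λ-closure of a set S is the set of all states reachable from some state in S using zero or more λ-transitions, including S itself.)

Start with {0, 3, 8}.
From 0 via λ: add 9.
From 8 via λ: add 2.
From 9 via λ: add 4.
From 4 via λ: add 6.
From 6 via λ: add 10.
From 10 via λ: add 11.
No new states can be added; the closed set is {0, 2, 3, 4, 6, 8, 9, 10, 11}.

{0, 2, 3, 4, 6, 8, 9, 10, 11}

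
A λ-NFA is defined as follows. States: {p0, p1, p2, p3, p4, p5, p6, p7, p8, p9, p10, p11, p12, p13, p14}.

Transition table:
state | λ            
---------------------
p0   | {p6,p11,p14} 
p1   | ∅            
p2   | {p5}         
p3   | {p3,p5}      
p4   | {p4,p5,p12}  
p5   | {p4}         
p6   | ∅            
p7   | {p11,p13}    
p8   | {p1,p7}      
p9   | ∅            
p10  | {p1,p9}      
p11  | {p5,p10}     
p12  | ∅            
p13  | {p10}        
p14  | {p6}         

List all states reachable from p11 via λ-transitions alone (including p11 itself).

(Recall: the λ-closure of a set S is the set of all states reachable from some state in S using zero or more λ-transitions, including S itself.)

Start with {p11}.
From p11 via λ: add p5, p10.
From p5 via λ: add p4.
From p10 via λ: add p1, p9.
From p4 via λ: add p12.
No new states can be added; the closed set is {p1, p4, p5, p9, p10, p11, p12}.

{p1, p4, p5, p9, p10, p11, p12}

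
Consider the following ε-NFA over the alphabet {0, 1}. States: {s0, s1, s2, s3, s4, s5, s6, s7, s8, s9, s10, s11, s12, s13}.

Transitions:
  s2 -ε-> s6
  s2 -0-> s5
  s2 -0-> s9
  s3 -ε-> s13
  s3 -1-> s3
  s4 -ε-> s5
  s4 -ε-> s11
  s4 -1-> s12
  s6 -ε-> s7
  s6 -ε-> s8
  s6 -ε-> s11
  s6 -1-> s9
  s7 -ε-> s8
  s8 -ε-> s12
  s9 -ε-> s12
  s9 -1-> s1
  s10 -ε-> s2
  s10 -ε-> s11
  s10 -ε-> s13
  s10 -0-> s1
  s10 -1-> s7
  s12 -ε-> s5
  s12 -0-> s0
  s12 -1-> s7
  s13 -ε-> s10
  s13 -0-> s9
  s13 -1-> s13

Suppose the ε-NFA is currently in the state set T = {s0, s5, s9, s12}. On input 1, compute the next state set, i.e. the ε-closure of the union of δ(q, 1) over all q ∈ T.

s9 on 1 → {s1}.
s12 on 1 → {s7}.
No 1-transition from s0, s5.
Union after reading 1: {s1, s7}.
Now take the ε-closure:
From s7 via ε: add s8.
From s8 via ε: add s12.
From s12 via ε: add s5.
No new states can be added; the closed set is {s1, s5, s7, s8, s12}.

{s1, s5, s7, s8, s12}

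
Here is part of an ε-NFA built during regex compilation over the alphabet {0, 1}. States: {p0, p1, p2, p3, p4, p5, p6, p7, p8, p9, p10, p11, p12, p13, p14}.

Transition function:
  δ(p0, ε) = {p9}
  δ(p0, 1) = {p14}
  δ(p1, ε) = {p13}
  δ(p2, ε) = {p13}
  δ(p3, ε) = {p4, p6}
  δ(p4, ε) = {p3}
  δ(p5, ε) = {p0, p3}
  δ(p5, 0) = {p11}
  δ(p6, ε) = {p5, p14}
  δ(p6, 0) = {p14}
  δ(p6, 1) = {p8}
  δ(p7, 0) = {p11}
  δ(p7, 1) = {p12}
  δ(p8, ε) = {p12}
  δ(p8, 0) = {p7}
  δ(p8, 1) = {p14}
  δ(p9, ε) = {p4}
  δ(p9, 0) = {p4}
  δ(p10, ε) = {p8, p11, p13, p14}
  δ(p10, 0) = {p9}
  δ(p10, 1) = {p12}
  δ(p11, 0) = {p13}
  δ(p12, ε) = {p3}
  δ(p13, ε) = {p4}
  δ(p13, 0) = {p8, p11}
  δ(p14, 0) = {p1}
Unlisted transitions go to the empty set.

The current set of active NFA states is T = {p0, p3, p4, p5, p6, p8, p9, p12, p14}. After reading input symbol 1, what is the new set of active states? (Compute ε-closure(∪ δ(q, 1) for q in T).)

{p0, p3, p4, p5, p6, p8, p9, p12, p14}

p0 on 1 → {p14}.
p6 on 1 → {p8}.
p8 on 1 → {p14}.
No 1-transition from p3, p4, p5, p9, p12, p14.
Union after reading 1: {p8, p14}.
Now take the ε-closure:
From p8 via ε: add p12.
From p12 via ε: add p3.
From p3 via ε: add p4, p6.
From p6 via ε: add p5.
From p5 via ε: add p0.
From p0 via ε: add p9.
No new states can be added; the closed set is {p0, p3, p4, p5, p6, p8, p9, p12, p14}.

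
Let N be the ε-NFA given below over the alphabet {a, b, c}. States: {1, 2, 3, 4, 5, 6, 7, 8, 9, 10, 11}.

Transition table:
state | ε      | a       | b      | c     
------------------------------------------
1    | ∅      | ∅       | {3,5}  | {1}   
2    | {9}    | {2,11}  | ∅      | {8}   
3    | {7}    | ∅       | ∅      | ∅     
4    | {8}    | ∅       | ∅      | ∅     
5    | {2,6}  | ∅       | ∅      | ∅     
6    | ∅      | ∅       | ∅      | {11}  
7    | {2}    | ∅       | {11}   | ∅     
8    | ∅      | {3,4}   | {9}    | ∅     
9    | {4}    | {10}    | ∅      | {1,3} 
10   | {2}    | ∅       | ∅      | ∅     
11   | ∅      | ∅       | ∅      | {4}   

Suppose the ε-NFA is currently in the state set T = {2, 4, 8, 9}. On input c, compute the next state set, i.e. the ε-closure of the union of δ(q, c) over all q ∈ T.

{1, 2, 3, 4, 7, 8, 9}

2 on c → {8}.
9 on c → {1, 3}.
No c-transition from 4, 8.
Union after reading c: {1, 3, 8}.
Now take the ε-closure:
From 3 via ε: add 7.
From 7 via ε: add 2.
From 2 via ε: add 9.
From 9 via ε: add 4.
No new states can be added; the closed set is {1, 2, 3, 4, 7, 8, 9}.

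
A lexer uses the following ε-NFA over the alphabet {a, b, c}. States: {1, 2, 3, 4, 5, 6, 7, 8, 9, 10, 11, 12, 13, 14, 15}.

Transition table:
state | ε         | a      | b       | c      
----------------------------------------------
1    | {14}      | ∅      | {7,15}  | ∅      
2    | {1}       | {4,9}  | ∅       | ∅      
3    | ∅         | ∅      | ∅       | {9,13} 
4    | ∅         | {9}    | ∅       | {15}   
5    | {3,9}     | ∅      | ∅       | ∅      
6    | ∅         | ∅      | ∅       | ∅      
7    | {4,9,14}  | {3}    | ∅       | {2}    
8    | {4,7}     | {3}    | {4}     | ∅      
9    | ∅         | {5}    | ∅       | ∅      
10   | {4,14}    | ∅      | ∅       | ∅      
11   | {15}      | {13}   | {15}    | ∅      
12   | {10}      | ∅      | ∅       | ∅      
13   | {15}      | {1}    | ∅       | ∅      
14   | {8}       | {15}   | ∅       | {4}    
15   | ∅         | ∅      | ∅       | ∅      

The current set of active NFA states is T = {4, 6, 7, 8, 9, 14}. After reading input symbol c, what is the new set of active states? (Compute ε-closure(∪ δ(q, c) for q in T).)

{1, 2, 4, 7, 8, 9, 14, 15}

4 on c → {15}.
7 on c → {2}.
14 on c → {4}.
No c-transition from 6, 8, 9.
Union after reading c: {2, 4, 15}.
Now take the ε-closure:
From 2 via ε: add 1.
From 1 via ε: add 14.
From 14 via ε: add 8.
From 8 via ε: add 7.
From 7 via ε: add 9.
No new states can be added; the closed set is {1, 2, 4, 7, 8, 9, 14, 15}.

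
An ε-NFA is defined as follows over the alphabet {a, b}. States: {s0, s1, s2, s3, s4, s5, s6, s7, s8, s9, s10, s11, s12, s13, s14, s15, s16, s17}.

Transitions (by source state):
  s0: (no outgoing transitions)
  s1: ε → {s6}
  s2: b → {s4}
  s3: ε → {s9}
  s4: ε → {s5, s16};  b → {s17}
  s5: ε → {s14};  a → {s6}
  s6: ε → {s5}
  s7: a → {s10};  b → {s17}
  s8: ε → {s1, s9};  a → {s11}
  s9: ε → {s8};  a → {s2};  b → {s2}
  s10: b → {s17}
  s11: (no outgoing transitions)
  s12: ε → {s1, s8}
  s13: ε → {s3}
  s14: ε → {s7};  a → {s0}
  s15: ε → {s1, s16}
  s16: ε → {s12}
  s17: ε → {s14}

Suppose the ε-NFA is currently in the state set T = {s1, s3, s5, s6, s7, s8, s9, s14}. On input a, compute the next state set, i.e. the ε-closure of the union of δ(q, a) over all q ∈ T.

{s0, s2, s5, s6, s7, s10, s11, s14}

s5 on a → {s6}.
s7 on a → {s10}.
s8 on a → {s11}.
s9 on a → {s2}.
s14 on a → {s0}.
No a-transition from s1, s3, s6.
Union after reading a: {s0, s2, s6, s10, s11}.
Now take the ε-closure:
From s6 via ε: add s5.
From s5 via ε: add s14.
From s14 via ε: add s7.
No new states can be added; the closed set is {s0, s2, s5, s6, s7, s10, s11, s14}.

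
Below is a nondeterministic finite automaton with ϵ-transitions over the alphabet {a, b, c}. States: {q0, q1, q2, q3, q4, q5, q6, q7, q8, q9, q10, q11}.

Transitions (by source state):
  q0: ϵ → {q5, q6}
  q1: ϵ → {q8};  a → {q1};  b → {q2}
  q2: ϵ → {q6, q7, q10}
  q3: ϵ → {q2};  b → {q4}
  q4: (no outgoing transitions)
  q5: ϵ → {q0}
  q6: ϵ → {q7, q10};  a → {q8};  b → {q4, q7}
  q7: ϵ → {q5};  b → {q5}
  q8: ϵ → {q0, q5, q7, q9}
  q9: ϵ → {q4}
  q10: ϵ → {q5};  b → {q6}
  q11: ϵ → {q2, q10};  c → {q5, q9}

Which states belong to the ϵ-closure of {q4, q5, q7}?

Start with {q4, q5, q7}.
From q5 via ϵ: add q0.
From q0 via ϵ: add q6.
From q6 via ϵ: add q10.
No new states can be added; the closed set is {q0, q4, q5, q6, q7, q10}.

{q0, q4, q5, q6, q7, q10}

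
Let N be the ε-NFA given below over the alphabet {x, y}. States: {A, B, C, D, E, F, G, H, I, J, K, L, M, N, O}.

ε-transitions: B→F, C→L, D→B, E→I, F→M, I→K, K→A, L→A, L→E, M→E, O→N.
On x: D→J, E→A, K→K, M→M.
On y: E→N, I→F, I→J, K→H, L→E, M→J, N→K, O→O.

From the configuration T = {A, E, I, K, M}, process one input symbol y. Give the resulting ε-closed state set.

{A, E, F, H, I, J, K, M, N}

E on y → {N}.
I on y → {F, J}.
K on y → {H}.
M on y → {J}.
No y-transition from A.
Union after reading y: {F, H, J, N}.
Now take the ε-closure:
From F via ε: add M.
From M via ε: add E.
From E via ε: add I.
From I via ε: add K.
From K via ε: add A.
No new states can be added; the closed set is {A, E, F, H, I, J, K, M, N}.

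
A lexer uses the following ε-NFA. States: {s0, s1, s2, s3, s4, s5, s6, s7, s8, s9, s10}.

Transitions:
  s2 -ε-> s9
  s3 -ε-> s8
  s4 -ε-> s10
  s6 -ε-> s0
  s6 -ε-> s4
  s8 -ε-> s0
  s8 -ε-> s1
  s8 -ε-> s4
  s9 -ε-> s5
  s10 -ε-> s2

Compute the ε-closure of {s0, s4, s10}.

Start with {s0, s4, s10}.
From s10 via ε: add s2.
From s2 via ε: add s9.
From s9 via ε: add s5.
No new states can be added; the closed set is {s0, s2, s4, s5, s9, s10}.

{s0, s2, s4, s5, s9, s10}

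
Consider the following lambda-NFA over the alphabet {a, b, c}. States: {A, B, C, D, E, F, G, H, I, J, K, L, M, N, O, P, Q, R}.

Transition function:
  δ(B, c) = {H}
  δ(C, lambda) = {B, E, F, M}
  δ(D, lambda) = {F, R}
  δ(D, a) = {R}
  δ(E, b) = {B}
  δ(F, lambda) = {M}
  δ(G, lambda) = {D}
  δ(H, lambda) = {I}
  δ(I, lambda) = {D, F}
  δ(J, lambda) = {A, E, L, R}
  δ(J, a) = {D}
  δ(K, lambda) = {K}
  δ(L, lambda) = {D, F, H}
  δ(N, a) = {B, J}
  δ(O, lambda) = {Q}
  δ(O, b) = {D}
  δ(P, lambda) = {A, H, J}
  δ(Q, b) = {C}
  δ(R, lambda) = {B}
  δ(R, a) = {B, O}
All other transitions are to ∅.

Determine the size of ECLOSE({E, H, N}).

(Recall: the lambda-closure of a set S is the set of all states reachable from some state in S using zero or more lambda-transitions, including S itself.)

9

Start with {E, H, N}.
From H via lambda: add I.
From I via lambda: add D, F.
From D via lambda: add R.
From F via lambda: add M.
From R via lambda: add B.
lambda-closure = {B, D, E, F, H, I, M, N, R}, which has 9 states.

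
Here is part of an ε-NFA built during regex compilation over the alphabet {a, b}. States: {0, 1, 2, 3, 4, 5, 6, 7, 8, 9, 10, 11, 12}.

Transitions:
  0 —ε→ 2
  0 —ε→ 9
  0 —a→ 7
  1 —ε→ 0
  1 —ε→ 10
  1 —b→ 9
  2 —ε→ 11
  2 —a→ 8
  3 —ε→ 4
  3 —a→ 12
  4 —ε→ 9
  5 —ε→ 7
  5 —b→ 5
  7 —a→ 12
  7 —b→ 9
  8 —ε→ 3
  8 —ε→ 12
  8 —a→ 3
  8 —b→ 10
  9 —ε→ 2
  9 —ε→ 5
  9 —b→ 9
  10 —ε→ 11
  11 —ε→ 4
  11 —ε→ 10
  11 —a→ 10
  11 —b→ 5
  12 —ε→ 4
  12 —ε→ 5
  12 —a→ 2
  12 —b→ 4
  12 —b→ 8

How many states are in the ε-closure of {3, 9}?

8

Start with {3, 9}.
From 3 via ε: add 4.
From 9 via ε: add 2, 5.
From 2 via ε: add 11.
From 5 via ε: add 7.
From 11 via ε: add 10.
ε-closure = {2, 3, 4, 5, 7, 9, 10, 11}, which has 8 states.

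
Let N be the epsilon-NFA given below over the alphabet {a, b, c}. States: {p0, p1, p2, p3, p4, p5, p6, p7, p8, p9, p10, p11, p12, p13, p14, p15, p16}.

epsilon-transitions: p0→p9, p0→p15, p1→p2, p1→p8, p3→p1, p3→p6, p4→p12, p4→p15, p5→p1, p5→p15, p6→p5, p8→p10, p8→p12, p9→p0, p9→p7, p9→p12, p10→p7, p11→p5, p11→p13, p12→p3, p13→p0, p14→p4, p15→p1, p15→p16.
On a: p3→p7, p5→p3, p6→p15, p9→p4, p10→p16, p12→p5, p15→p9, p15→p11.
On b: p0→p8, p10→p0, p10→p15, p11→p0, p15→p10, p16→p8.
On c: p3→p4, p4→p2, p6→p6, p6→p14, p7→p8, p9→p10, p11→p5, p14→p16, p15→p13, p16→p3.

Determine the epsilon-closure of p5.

{p1, p2, p3, p5, p6, p7, p8, p10, p12, p15, p16}

Start with {p5}.
From p5 via epsilon: add p1, p15.
From p1 via epsilon: add p2, p8.
From p15 via epsilon: add p16.
From p8 via epsilon: add p10, p12.
From p10 via epsilon: add p7.
From p12 via epsilon: add p3.
From p3 via epsilon: add p6.
No new states can be added; the closed set is {p1, p2, p3, p5, p6, p7, p8, p10, p12, p15, p16}.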